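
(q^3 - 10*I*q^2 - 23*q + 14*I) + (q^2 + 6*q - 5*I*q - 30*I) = q^3 + q^2 - 10*I*q^2 - 17*q - 5*I*q - 16*I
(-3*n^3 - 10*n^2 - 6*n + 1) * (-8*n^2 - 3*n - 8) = 24*n^5 + 89*n^4 + 102*n^3 + 90*n^2 + 45*n - 8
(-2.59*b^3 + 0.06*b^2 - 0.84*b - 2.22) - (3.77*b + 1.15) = -2.59*b^3 + 0.06*b^2 - 4.61*b - 3.37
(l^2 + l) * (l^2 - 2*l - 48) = l^4 - l^3 - 50*l^2 - 48*l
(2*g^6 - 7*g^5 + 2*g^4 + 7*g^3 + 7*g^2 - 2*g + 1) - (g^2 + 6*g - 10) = 2*g^6 - 7*g^5 + 2*g^4 + 7*g^3 + 6*g^2 - 8*g + 11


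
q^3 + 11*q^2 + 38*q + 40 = (q + 2)*(q + 4)*(q + 5)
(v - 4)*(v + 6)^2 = v^3 + 8*v^2 - 12*v - 144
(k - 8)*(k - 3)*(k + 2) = k^3 - 9*k^2 + 2*k + 48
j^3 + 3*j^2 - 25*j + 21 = (j - 3)*(j - 1)*(j + 7)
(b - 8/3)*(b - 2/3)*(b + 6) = b^3 + 8*b^2/3 - 164*b/9 + 32/3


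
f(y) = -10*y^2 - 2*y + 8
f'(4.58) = -93.60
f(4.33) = -188.15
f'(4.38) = -89.60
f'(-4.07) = 79.40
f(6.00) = -364.00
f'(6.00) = -122.00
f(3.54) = -124.40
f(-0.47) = 6.73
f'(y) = -20*y - 2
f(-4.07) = -149.51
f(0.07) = 7.81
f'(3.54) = -72.80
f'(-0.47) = 7.40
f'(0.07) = -3.40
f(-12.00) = -1408.00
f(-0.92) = 1.38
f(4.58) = -210.92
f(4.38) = -192.60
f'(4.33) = -88.60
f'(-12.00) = 238.00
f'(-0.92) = 16.40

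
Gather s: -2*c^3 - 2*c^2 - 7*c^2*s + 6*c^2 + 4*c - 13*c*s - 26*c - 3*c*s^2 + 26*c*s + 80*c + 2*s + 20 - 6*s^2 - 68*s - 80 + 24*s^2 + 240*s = -2*c^3 + 4*c^2 + 58*c + s^2*(18 - 3*c) + s*(-7*c^2 + 13*c + 174) - 60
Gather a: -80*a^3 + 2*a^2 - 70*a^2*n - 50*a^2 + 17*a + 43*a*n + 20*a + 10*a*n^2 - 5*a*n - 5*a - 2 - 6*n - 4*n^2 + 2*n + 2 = -80*a^3 + a^2*(-70*n - 48) + a*(10*n^2 + 38*n + 32) - 4*n^2 - 4*n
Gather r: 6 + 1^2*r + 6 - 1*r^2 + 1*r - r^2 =-2*r^2 + 2*r + 12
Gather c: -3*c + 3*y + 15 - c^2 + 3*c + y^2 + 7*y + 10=-c^2 + y^2 + 10*y + 25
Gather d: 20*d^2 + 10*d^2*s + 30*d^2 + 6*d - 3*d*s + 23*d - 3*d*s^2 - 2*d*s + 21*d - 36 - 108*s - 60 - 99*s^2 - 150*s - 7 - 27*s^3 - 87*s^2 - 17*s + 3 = d^2*(10*s + 50) + d*(-3*s^2 - 5*s + 50) - 27*s^3 - 186*s^2 - 275*s - 100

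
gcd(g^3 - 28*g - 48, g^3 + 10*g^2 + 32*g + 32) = g^2 + 6*g + 8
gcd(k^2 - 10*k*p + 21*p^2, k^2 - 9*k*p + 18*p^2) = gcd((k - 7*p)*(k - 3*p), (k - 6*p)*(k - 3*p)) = -k + 3*p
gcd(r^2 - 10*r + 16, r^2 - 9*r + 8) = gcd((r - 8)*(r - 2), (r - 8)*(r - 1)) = r - 8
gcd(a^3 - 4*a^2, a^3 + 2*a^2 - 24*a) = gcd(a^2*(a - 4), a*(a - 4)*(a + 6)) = a^2 - 4*a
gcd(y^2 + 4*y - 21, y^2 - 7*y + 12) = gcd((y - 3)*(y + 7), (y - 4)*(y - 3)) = y - 3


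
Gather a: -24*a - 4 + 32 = 28 - 24*a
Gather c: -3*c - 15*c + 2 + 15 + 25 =42 - 18*c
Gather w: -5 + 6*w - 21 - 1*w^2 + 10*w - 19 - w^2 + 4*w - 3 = -2*w^2 + 20*w - 48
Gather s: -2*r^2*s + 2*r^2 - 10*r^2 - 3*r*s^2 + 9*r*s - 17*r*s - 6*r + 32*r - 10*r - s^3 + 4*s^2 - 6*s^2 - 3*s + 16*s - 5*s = -8*r^2 + 16*r - s^3 + s^2*(-3*r - 2) + s*(-2*r^2 - 8*r + 8)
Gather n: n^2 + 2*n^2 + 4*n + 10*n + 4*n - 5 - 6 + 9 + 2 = 3*n^2 + 18*n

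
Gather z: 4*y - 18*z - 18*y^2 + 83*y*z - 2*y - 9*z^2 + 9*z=-18*y^2 + 2*y - 9*z^2 + z*(83*y - 9)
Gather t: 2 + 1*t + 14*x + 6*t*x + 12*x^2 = t*(6*x + 1) + 12*x^2 + 14*x + 2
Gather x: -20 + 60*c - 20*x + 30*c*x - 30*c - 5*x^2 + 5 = 30*c - 5*x^2 + x*(30*c - 20) - 15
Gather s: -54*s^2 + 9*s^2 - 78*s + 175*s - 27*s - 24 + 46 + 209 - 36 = -45*s^2 + 70*s + 195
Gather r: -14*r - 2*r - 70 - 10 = -16*r - 80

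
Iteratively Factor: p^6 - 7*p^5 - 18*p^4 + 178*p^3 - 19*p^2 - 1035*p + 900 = (p - 5)*(p^5 - 2*p^4 - 28*p^3 + 38*p^2 + 171*p - 180) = (p - 5)^2*(p^4 + 3*p^3 - 13*p^2 - 27*p + 36) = (p - 5)^2*(p - 3)*(p^3 + 6*p^2 + 5*p - 12) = (p - 5)^2*(p - 3)*(p - 1)*(p^2 + 7*p + 12) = (p - 5)^2*(p - 3)*(p - 1)*(p + 4)*(p + 3)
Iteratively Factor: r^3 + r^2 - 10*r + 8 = (r + 4)*(r^2 - 3*r + 2) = (r - 1)*(r + 4)*(r - 2)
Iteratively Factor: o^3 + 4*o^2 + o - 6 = (o + 3)*(o^2 + o - 2) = (o + 2)*(o + 3)*(o - 1)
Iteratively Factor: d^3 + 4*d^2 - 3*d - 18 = (d + 3)*(d^2 + d - 6) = (d + 3)^2*(d - 2)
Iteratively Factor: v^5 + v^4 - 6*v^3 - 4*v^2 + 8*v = (v + 2)*(v^4 - v^3 - 4*v^2 + 4*v) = (v - 2)*(v + 2)*(v^3 + v^2 - 2*v) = v*(v - 2)*(v + 2)*(v^2 + v - 2) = v*(v - 2)*(v + 2)^2*(v - 1)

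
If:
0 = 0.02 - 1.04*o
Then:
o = 0.02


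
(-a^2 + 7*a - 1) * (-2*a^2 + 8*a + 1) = 2*a^4 - 22*a^3 + 57*a^2 - a - 1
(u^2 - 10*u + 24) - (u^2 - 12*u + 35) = 2*u - 11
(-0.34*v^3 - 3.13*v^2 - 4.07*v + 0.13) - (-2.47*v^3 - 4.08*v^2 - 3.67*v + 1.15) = 2.13*v^3 + 0.95*v^2 - 0.4*v - 1.02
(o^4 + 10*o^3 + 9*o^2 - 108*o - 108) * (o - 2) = o^5 + 8*o^4 - 11*o^3 - 126*o^2 + 108*o + 216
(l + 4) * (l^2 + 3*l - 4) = l^3 + 7*l^2 + 8*l - 16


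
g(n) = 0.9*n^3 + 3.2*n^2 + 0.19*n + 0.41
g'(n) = 2.7*n^2 + 6.4*n + 0.19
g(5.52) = 250.34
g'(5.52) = 117.79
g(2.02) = 21.27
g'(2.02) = 24.14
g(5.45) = 242.18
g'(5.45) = 115.27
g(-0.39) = 0.77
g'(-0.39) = -1.90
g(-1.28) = 3.52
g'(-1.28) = -3.58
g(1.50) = 10.93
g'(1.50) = 15.86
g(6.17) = 334.80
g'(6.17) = 142.46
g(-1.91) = 5.45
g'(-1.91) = -2.18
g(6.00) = 311.15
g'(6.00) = 135.79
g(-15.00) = -2319.94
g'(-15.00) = 511.69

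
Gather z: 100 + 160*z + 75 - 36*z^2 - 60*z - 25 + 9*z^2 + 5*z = -27*z^2 + 105*z + 150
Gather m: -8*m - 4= -8*m - 4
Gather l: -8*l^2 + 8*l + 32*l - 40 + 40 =-8*l^2 + 40*l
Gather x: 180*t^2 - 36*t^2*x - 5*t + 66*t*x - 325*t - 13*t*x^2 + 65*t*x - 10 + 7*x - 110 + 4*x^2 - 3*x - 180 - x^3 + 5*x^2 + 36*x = 180*t^2 - 330*t - x^3 + x^2*(9 - 13*t) + x*(-36*t^2 + 131*t + 40) - 300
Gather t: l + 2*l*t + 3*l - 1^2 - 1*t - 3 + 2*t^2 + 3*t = 4*l + 2*t^2 + t*(2*l + 2) - 4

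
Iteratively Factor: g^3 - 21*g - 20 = (g + 1)*(g^2 - g - 20) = (g + 1)*(g + 4)*(g - 5)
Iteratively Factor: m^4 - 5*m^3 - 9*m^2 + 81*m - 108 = (m + 4)*(m^3 - 9*m^2 + 27*m - 27) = (m - 3)*(m + 4)*(m^2 - 6*m + 9) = (m - 3)^2*(m + 4)*(m - 3)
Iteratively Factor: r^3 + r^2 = (r)*(r^2 + r) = r*(r + 1)*(r)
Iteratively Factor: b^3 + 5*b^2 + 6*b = (b + 2)*(b^2 + 3*b) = b*(b + 2)*(b + 3)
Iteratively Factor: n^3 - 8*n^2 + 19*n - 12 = (n - 4)*(n^2 - 4*n + 3) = (n - 4)*(n - 3)*(n - 1)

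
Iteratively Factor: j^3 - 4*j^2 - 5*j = (j - 5)*(j^2 + j) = j*(j - 5)*(j + 1)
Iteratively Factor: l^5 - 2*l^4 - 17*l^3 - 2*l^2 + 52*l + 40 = (l + 1)*(l^4 - 3*l^3 - 14*l^2 + 12*l + 40) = (l - 5)*(l + 1)*(l^3 + 2*l^2 - 4*l - 8) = (l - 5)*(l - 2)*(l + 1)*(l^2 + 4*l + 4) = (l - 5)*(l - 2)*(l + 1)*(l + 2)*(l + 2)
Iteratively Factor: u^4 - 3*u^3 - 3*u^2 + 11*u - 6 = (u + 2)*(u^3 - 5*u^2 + 7*u - 3) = (u - 3)*(u + 2)*(u^2 - 2*u + 1) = (u - 3)*(u - 1)*(u + 2)*(u - 1)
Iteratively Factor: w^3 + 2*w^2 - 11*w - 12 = (w - 3)*(w^2 + 5*w + 4) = (w - 3)*(w + 4)*(w + 1)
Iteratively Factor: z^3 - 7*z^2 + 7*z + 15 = (z - 3)*(z^2 - 4*z - 5) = (z - 5)*(z - 3)*(z + 1)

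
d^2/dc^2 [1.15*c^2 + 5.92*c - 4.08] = 2.30000000000000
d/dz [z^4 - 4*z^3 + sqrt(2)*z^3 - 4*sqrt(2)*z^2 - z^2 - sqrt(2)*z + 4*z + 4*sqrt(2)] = 4*z^3 - 12*z^2 + 3*sqrt(2)*z^2 - 8*sqrt(2)*z - 2*z - sqrt(2) + 4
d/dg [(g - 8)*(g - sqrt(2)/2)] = 2*g - 8 - sqrt(2)/2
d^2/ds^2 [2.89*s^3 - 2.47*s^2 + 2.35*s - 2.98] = 17.34*s - 4.94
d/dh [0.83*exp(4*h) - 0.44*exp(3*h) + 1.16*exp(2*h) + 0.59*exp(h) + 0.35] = (3.32*exp(3*h) - 1.32*exp(2*h) + 2.32*exp(h) + 0.59)*exp(h)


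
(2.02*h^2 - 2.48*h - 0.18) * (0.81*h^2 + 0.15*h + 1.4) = 1.6362*h^4 - 1.7058*h^3 + 2.3102*h^2 - 3.499*h - 0.252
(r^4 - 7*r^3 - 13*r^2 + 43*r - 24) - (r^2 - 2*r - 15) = r^4 - 7*r^3 - 14*r^2 + 45*r - 9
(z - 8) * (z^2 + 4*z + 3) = z^3 - 4*z^2 - 29*z - 24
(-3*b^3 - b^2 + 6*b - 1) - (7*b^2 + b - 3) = -3*b^3 - 8*b^2 + 5*b + 2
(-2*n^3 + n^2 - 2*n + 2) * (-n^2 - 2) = 2*n^5 - n^4 + 6*n^3 - 4*n^2 + 4*n - 4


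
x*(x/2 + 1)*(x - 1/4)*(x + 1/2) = x^4/2 + 9*x^3/8 + 3*x^2/16 - x/8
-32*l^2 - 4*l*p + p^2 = (-8*l + p)*(4*l + p)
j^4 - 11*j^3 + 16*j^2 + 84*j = j*(j - 7)*(j - 6)*(j + 2)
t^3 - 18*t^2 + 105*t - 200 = (t - 8)*(t - 5)^2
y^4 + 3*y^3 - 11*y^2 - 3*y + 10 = (y - 2)*(y - 1)*(y + 1)*(y + 5)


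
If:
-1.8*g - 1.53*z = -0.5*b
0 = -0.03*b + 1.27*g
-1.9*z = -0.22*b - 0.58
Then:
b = 1.67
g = 0.04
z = 0.50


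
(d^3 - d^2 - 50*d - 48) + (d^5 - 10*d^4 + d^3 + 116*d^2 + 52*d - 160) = d^5 - 10*d^4 + 2*d^3 + 115*d^2 + 2*d - 208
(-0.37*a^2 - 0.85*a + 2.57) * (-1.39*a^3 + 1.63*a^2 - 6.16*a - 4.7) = 0.5143*a^5 + 0.5784*a^4 - 2.6786*a^3 + 11.1641*a^2 - 11.8362*a - 12.079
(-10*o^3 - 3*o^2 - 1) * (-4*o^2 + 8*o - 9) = 40*o^5 - 68*o^4 + 66*o^3 + 31*o^2 - 8*o + 9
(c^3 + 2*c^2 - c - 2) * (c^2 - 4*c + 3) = c^5 - 2*c^4 - 6*c^3 + 8*c^2 + 5*c - 6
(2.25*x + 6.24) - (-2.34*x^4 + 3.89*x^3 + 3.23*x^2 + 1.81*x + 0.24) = 2.34*x^4 - 3.89*x^3 - 3.23*x^2 + 0.44*x + 6.0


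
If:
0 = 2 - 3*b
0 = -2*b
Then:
No Solution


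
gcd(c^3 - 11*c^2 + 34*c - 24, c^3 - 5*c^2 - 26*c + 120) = c^2 - 10*c + 24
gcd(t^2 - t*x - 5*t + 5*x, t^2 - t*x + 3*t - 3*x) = -t + x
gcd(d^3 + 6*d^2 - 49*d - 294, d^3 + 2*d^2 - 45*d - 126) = d^2 - d - 42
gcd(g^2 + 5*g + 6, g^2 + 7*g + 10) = g + 2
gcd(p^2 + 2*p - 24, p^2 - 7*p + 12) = p - 4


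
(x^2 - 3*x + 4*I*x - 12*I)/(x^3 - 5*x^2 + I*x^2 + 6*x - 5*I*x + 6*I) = (x + 4*I)/(x^2 + x*(-2 + I) - 2*I)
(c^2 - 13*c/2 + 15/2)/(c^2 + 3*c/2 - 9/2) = (c - 5)/(c + 3)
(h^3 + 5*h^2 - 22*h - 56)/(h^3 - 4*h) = (h^2 + 3*h - 28)/(h*(h - 2))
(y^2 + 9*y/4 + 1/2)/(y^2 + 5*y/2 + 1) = (4*y + 1)/(2*(2*y + 1))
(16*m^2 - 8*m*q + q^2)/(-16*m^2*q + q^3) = (-4*m + q)/(q*(4*m + q))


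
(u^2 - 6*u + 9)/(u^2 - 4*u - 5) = (-u^2 + 6*u - 9)/(-u^2 + 4*u + 5)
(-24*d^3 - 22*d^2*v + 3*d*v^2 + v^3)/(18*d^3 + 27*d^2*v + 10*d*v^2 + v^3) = (-4*d + v)/(3*d + v)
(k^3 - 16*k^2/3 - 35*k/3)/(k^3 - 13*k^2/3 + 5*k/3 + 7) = k*(3*k^2 - 16*k - 35)/(3*k^3 - 13*k^2 + 5*k + 21)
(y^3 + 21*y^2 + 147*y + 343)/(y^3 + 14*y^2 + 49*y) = (y + 7)/y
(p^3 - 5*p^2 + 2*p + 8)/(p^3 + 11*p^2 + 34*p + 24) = (p^2 - 6*p + 8)/(p^2 + 10*p + 24)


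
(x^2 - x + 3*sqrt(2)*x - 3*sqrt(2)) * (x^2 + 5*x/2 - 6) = x^4 + 3*x^3/2 + 3*sqrt(2)*x^3 - 17*x^2/2 + 9*sqrt(2)*x^2/2 - 51*sqrt(2)*x/2 + 6*x + 18*sqrt(2)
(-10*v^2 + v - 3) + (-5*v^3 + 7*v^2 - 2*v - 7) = -5*v^3 - 3*v^2 - v - 10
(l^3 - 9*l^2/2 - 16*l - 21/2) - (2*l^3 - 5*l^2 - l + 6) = -l^3 + l^2/2 - 15*l - 33/2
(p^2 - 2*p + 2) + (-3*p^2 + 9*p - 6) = -2*p^2 + 7*p - 4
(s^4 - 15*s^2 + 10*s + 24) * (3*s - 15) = 3*s^5 - 15*s^4 - 45*s^3 + 255*s^2 - 78*s - 360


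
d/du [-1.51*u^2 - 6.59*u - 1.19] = -3.02*u - 6.59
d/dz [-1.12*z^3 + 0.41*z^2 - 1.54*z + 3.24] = -3.36*z^2 + 0.82*z - 1.54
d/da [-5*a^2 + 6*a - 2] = 6 - 10*a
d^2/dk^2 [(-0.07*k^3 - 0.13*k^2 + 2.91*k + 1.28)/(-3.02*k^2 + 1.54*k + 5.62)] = (-49.16336*k^3 - 53.171184*k^2 - 247.354512*k + 9.06224000000001)/(27.543608*k^6 - 42.136248*k^5 - 132.283248*k^4 + 153.172712*k^3 + 246.169488*k^2 - 145.919928*k - 177.504328)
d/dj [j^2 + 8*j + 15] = 2*j + 8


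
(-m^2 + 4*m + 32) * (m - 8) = -m^3 + 12*m^2 - 256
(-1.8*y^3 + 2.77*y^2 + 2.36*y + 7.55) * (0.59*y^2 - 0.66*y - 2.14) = -1.062*y^5 + 2.8223*y^4 + 3.4162*y^3 - 3.0309*y^2 - 10.0334*y - 16.157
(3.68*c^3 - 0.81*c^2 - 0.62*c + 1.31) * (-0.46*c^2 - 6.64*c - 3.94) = -1.6928*c^5 - 24.0626*c^4 - 8.8356*c^3 + 6.7056*c^2 - 6.2556*c - 5.1614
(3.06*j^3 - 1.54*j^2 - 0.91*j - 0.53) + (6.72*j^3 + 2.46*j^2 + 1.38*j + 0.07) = 9.78*j^3 + 0.92*j^2 + 0.47*j - 0.46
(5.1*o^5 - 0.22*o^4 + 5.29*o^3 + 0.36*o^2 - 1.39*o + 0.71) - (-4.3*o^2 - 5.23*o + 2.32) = 5.1*o^5 - 0.22*o^4 + 5.29*o^3 + 4.66*o^2 + 3.84*o - 1.61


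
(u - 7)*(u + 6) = u^2 - u - 42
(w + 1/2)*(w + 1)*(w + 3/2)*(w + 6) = w^4 + 9*w^3 + 83*w^2/4 + 69*w/4 + 9/2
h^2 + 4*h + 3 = (h + 1)*(h + 3)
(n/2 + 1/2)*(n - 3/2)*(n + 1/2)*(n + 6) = n^4/2 + 3*n^3 - 7*n^2/8 - 45*n/8 - 9/4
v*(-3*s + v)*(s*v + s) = -3*s^2*v^2 - 3*s^2*v + s*v^3 + s*v^2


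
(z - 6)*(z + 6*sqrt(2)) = z^2 - 6*z + 6*sqrt(2)*z - 36*sqrt(2)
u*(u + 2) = u^2 + 2*u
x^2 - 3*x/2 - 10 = (x - 4)*(x + 5/2)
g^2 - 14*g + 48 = (g - 8)*(g - 6)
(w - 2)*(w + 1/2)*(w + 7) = w^3 + 11*w^2/2 - 23*w/2 - 7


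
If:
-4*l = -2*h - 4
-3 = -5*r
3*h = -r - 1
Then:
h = -8/15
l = 11/15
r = 3/5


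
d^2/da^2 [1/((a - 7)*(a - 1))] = 2*((a - 7)^2 + (a - 7)*(a - 1) + (a - 1)^2)/((a - 7)^3*(a - 1)^3)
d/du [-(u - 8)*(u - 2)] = 10 - 2*u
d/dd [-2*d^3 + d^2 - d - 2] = -6*d^2 + 2*d - 1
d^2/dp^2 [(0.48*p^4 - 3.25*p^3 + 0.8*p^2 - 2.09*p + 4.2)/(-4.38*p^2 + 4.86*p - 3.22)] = (-18.417024*p^6 + 61.3059839999999*p^5 - 108.642816*p^4 + 228.171768*p^3 - 780.630984*p^2 + 561.752016*p - 31.110184)/(84.027672*p^6 - 279.708552*p^5 + 495.682848*p^4 - 526.052232*p^3 + 364.406112*p^2 - 151.171272*p + 33.386248)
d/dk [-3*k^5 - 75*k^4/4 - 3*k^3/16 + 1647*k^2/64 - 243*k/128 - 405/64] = -15*k^4 - 75*k^3 - 9*k^2/16 + 1647*k/32 - 243/128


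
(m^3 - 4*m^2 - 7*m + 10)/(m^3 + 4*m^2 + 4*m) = (m^2 - 6*m + 5)/(m*(m + 2))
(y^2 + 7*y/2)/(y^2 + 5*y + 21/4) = 2*y/(2*y + 3)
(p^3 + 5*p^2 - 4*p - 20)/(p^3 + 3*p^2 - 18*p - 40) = (p - 2)/(p - 4)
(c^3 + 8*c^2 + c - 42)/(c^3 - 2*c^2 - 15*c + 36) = (c^3 + 8*c^2 + c - 42)/(c^3 - 2*c^2 - 15*c + 36)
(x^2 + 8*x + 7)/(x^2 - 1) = (x + 7)/(x - 1)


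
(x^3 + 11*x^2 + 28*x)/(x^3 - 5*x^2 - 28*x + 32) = x*(x + 7)/(x^2 - 9*x + 8)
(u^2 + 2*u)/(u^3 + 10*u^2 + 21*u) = (u + 2)/(u^2 + 10*u + 21)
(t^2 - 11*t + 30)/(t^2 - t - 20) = (t - 6)/(t + 4)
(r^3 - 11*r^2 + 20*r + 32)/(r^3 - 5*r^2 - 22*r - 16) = (r - 4)/(r + 2)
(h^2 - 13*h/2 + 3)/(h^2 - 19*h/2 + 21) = (2*h - 1)/(2*h - 7)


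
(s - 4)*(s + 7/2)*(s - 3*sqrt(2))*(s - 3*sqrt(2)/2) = s^4 - 9*sqrt(2)*s^3/2 - s^3/2 - 5*s^2 + 9*sqrt(2)*s^2/4 - 9*s/2 + 63*sqrt(2)*s - 126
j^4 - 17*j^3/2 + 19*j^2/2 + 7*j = j*(j - 7)*(j - 2)*(j + 1/2)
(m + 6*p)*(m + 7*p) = m^2 + 13*m*p + 42*p^2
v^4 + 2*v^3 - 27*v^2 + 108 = (v - 3)^2*(v + 2)*(v + 6)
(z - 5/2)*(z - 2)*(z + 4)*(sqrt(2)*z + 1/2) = sqrt(2)*z^4 - sqrt(2)*z^3/2 + z^3/2 - 13*sqrt(2)*z^2 - z^2/4 - 13*z/2 + 20*sqrt(2)*z + 10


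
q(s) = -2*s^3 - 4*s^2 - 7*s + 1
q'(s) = -6*s^2 - 8*s - 7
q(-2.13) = 17.09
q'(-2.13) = -17.18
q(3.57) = -165.97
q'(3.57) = -112.03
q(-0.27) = 2.64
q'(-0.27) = -5.28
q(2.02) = -45.95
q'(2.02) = -47.64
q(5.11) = -406.08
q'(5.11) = -204.55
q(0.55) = -4.39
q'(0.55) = -13.22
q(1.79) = -35.82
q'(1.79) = -40.54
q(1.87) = -39.16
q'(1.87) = -42.94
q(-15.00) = 5956.00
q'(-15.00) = -1237.00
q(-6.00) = 331.00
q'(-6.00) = -175.00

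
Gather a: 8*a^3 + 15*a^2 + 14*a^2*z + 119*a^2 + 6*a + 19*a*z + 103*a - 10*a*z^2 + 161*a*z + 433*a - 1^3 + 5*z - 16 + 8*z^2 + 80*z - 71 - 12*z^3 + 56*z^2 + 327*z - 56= 8*a^3 + a^2*(14*z + 134) + a*(-10*z^2 + 180*z + 542) - 12*z^3 + 64*z^2 + 412*z - 144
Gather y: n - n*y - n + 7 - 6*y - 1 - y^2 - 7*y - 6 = -y^2 + y*(-n - 13)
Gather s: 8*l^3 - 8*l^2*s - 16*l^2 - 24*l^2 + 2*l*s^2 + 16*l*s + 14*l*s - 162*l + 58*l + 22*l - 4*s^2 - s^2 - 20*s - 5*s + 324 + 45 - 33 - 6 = 8*l^3 - 40*l^2 - 82*l + s^2*(2*l - 5) + s*(-8*l^2 + 30*l - 25) + 330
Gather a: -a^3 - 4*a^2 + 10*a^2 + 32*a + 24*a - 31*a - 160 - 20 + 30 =-a^3 + 6*a^2 + 25*a - 150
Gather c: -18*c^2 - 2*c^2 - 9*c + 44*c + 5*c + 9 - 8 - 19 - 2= -20*c^2 + 40*c - 20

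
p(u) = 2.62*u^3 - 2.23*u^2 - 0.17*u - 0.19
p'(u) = 7.86*u^2 - 4.46*u - 0.17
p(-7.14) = -1066.33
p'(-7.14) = 432.37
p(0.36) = -0.42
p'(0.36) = -0.76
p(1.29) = 1.50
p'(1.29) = 7.16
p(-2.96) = -87.17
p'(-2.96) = 81.90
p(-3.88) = -186.14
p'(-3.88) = 135.46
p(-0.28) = -0.37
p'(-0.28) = 1.70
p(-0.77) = -2.58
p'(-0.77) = 7.92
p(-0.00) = -0.19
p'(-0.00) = -0.17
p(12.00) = 4204.01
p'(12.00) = 1078.15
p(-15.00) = -9341.89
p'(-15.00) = 1835.23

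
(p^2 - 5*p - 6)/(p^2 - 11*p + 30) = (p + 1)/(p - 5)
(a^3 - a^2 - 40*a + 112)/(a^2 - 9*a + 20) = (a^2 + 3*a - 28)/(a - 5)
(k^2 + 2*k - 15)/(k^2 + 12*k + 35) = (k - 3)/(k + 7)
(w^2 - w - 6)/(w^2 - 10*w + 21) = (w + 2)/(w - 7)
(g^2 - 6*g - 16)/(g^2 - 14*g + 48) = (g + 2)/(g - 6)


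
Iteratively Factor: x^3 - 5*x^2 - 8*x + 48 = (x - 4)*(x^2 - x - 12) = (x - 4)*(x + 3)*(x - 4)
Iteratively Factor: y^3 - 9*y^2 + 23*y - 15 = (y - 3)*(y^2 - 6*y + 5) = (y - 3)*(y - 1)*(y - 5)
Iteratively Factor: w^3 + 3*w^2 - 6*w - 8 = (w - 2)*(w^2 + 5*w + 4) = (w - 2)*(w + 4)*(w + 1)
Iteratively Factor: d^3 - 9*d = (d - 3)*(d^2 + 3*d) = (d - 3)*(d + 3)*(d)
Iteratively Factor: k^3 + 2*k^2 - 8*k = (k - 2)*(k^2 + 4*k) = (k - 2)*(k + 4)*(k)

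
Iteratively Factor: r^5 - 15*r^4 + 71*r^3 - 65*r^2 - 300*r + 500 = (r - 2)*(r^4 - 13*r^3 + 45*r^2 + 25*r - 250) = (r - 5)*(r - 2)*(r^3 - 8*r^2 + 5*r + 50) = (r - 5)^2*(r - 2)*(r^2 - 3*r - 10) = (r - 5)^3*(r - 2)*(r + 2)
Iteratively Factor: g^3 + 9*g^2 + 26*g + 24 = (g + 4)*(g^2 + 5*g + 6) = (g + 2)*(g + 4)*(g + 3)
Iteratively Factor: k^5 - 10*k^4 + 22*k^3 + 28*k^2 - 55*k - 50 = (k - 2)*(k^4 - 8*k^3 + 6*k^2 + 40*k + 25) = (k - 5)*(k - 2)*(k^3 - 3*k^2 - 9*k - 5) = (k - 5)^2*(k - 2)*(k^2 + 2*k + 1) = (k - 5)^2*(k - 2)*(k + 1)*(k + 1)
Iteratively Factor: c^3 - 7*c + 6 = (c - 2)*(c^2 + 2*c - 3) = (c - 2)*(c - 1)*(c + 3)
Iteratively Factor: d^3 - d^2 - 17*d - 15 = (d + 1)*(d^2 - 2*d - 15) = (d - 5)*(d + 1)*(d + 3)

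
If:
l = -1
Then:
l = -1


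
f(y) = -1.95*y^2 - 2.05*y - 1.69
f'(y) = -3.9*y - 2.05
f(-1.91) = -4.89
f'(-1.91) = 5.40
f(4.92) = -58.98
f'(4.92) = -21.24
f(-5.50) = -49.40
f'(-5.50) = 19.40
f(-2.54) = -9.06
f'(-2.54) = 7.86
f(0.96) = -5.46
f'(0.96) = -5.79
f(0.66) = -3.89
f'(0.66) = -4.62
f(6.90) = -108.67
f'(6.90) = -28.96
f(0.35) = -2.65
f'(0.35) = -3.42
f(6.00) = -84.19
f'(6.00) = -25.45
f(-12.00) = -257.89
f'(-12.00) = 44.75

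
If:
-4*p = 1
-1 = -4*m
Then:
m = 1/4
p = -1/4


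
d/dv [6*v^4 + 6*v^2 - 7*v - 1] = 24*v^3 + 12*v - 7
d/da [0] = 0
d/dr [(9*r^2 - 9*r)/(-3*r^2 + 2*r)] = -9/(9*r^2 - 12*r + 4)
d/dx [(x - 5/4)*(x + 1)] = 2*x - 1/4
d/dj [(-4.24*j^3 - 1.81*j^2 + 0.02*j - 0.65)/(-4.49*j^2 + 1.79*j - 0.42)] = (19.0376*j^4 - 15.1792*j^3 + 2.1923*j^2 - 4.3166*j + 1.1551)/(20.1601*j^4 - 16.0742*j^3 + 6.9757*j^2 - 1.5036*j + 0.1764)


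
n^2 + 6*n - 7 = (n - 1)*(n + 7)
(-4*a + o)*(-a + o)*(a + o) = 4*a^3 - a^2*o - 4*a*o^2 + o^3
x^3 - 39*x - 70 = (x - 7)*(x + 2)*(x + 5)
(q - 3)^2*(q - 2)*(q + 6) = q^4 - 2*q^3 - 27*q^2 + 108*q - 108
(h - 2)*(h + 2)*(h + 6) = h^3 + 6*h^2 - 4*h - 24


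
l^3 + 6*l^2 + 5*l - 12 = (l - 1)*(l + 3)*(l + 4)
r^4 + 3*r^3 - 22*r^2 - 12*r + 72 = (r - 3)*(r - 2)*(r + 2)*(r + 6)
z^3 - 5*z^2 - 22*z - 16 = (z - 8)*(z + 1)*(z + 2)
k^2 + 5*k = k*(k + 5)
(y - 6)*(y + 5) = y^2 - y - 30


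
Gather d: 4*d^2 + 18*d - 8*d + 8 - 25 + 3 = 4*d^2 + 10*d - 14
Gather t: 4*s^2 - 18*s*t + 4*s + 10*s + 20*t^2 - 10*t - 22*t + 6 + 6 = 4*s^2 + 14*s + 20*t^2 + t*(-18*s - 32) + 12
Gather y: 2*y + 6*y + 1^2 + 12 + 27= 8*y + 40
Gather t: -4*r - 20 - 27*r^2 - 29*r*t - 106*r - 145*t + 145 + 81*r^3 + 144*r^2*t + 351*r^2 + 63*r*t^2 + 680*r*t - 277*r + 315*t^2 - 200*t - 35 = 81*r^3 + 324*r^2 - 387*r + t^2*(63*r + 315) + t*(144*r^2 + 651*r - 345) + 90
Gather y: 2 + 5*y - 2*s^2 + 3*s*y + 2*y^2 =-2*s^2 + 2*y^2 + y*(3*s + 5) + 2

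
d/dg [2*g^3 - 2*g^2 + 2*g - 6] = 6*g^2 - 4*g + 2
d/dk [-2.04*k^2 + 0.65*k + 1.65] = 0.65 - 4.08*k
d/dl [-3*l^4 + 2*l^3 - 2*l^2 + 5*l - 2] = -12*l^3 + 6*l^2 - 4*l + 5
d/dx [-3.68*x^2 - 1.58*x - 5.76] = -7.36*x - 1.58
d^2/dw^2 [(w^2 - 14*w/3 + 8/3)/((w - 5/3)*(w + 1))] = 2*(-108*w^3 + 351*w^2 - 774*w + 367)/(27*w^6 - 54*w^5 - 99*w^4 + 172*w^3 + 165*w^2 - 150*w - 125)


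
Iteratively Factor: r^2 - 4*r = (r - 4)*(r)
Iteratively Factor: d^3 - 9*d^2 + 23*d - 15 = (d - 5)*(d^2 - 4*d + 3) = (d - 5)*(d - 1)*(d - 3)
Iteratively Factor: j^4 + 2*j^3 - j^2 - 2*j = (j)*(j^3 + 2*j^2 - j - 2) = j*(j + 1)*(j^2 + j - 2) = j*(j - 1)*(j + 1)*(j + 2)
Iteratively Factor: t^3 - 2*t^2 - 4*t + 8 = (t + 2)*(t^2 - 4*t + 4) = (t - 2)*(t + 2)*(t - 2)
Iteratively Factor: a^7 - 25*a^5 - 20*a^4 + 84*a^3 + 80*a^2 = (a)*(a^6 - 25*a^4 - 20*a^3 + 84*a^2 + 80*a) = a*(a - 5)*(a^5 + 5*a^4 - 20*a^2 - 16*a) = a*(a - 5)*(a + 2)*(a^4 + 3*a^3 - 6*a^2 - 8*a) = a*(a - 5)*(a + 2)*(a + 4)*(a^3 - a^2 - 2*a) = a^2*(a - 5)*(a + 2)*(a + 4)*(a^2 - a - 2) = a^2*(a - 5)*(a + 1)*(a + 2)*(a + 4)*(a - 2)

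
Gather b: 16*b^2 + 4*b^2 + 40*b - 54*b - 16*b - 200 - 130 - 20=20*b^2 - 30*b - 350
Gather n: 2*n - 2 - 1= 2*n - 3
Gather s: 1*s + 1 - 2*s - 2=-s - 1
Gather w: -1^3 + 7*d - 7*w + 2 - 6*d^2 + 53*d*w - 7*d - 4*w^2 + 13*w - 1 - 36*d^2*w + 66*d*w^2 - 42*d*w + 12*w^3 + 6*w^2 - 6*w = -6*d^2 + 12*w^3 + w^2*(66*d + 2) + w*(-36*d^2 + 11*d)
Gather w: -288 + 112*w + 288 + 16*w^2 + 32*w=16*w^2 + 144*w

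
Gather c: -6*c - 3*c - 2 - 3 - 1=-9*c - 6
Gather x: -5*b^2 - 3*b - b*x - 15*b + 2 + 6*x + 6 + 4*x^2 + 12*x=-5*b^2 - 18*b + 4*x^2 + x*(18 - b) + 8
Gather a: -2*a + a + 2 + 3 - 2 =3 - a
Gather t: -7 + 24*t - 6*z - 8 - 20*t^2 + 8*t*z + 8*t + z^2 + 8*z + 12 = -20*t^2 + t*(8*z + 32) + z^2 + 2*z - 3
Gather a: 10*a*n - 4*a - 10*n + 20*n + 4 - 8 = a*(10*n - 4) + 10*n - 4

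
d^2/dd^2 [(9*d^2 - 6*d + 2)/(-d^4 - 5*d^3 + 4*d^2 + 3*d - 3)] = 2*(-27*d^8 - 99*d^7 - 41*d^6 + 66*d^5 - 615*d^4 + 1391*d^3 - 834*d^2 + 234*d - 69)/(d^12 + 15*d^11 + 63*d^10 - 4*d^9 - 333*d^8 + 177*d^7 + 476*d^6 - 423*d^5 - 207*d^4 + 324*d^3 - 27*d^2 - 81*d + 27)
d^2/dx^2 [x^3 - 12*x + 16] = 6*x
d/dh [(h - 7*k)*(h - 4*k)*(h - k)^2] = 4*h^3 - 39*h^2*k + 102*h*k^2 - 67*k^3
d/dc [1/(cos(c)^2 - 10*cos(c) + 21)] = 2*(cos(c) - 5)*sin(c)/(cos(c)^2 - 10*cos(c) + 21)^2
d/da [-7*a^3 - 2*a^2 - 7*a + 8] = -21*a^2 - 4*a - 7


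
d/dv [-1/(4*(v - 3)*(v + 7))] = (v + 2)/(2*(v - 3)^2*(v + 7)^2)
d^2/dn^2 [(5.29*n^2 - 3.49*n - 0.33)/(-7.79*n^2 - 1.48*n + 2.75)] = (545.553954*n^3 - 559.795632*n^2 + 471.414966*n - 36.018136)/(472.729139*n^6 + 269.437404*n^5 - 449.454177*n^4 - 186.990008*n^3 + 158.664825*n^2 + 33.5775*n - 20.796875)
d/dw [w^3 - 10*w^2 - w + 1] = 3*w^2 - 20*w - 1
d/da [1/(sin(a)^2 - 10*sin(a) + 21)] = 2*(5 - sin(a))*cos(a)/(sin(a)^2 - 10*sin(a) + 21)^2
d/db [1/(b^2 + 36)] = -2*b/(b^2 + 36)^2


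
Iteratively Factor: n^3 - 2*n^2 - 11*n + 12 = (n - 1)*(n^2 - n - 12) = (n - 4)*(n - 1)*(n + 3)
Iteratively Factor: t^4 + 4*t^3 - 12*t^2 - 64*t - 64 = (t + 2)*(t^3 + 2*t^2 - 16*t - 32) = (t + 2)^2*(t^2 - 16) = (t - 4)*(t + 2)^2*(t + 4)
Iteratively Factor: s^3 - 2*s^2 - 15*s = (s)*(s^2 - 2*s - 15) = s*(s - 5)*(s + 3)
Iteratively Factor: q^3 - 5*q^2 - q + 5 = (q + 1)*(q^2 - 6*q + 5) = (q - 5)*(q + 1)*(q - 1)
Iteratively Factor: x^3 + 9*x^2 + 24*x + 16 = (x + 4)*(x^2 + 5*x + 4) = (x + 4)^2*(x + 1)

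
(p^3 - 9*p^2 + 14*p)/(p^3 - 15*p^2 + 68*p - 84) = p/(p - 6)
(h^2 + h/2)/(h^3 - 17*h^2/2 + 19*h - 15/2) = h*(2*h + 1)/(2*h^3 - 17*h^2 + 38*h - 15)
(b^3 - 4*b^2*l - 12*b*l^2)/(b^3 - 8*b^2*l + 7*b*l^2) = (b^2 - 4*b*l - 12*l^2)/(b^2 - 8*b*l + 7*l^2)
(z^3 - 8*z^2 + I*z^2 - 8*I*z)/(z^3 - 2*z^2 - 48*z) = (z + I)/(z + 6)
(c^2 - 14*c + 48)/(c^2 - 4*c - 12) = (c - 8)/(c + 2)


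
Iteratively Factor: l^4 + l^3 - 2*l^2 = (l)*(l^3 + l^2 - 2*l) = l^2*(l^2 + l - 2) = l^2*(l - 1)*(l + 2)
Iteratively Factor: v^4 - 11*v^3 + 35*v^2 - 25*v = (v - 5)*(v^3 - 6*v^2 + 5*v) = v*(v - 5)*(v^2 - 6*v + 5) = v*(v - 5)*(v - 1)*(v - 5)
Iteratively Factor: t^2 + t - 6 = (t + 3)*(t - 2)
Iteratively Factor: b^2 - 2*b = (b)*(b - 2)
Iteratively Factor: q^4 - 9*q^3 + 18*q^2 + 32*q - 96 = (q - 4)*(q^3 - 5*q^2 - 2*q + 24) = (q - 4)^2*(q^2 - q - 6) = (q - 4)^2*(q - 3)*(q + 2)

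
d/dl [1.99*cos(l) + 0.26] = -1.99*sin(l)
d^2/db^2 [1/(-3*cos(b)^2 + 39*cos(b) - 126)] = (4*sin(b)^4/3 - sin(b)^2 + 793*cos(b)/4 - 13*cos(3*b)/4 - 85)/((cos(b) - 7)^3*(cos(b) - 6)^3)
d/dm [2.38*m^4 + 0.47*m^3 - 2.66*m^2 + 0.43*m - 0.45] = 9.52*m^3 + 1.41*m^2 - 5.32*m + 0.43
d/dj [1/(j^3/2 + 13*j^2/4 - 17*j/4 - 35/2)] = 4*(-6*j^2 - 26*j + 17)/(2*j^3 + 13*j^2 - 17*j - 70)^2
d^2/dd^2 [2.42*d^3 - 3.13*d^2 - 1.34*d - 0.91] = 14.52*d - 6.26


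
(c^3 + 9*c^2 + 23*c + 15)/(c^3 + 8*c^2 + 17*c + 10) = (c + 3)/(c + 2)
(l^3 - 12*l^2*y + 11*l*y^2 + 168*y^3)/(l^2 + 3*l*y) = l - 15*y + 56*y^2/l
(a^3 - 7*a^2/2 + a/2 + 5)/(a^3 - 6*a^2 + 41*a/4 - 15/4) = 2*(a^2 - a - 2)/(2*a^2 - 7*a + 3)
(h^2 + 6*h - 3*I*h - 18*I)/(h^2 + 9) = (h + 6)/(h + 3*I)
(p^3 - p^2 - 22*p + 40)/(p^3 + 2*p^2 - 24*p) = (p^2 + 3*p - 10)/(p*(p + 6))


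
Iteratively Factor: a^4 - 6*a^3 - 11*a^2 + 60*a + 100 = (a + 2)*(a^3 - 8*a^2 + 5*a + 50) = (a + 2)^2*(a^2 - 10*a + 25) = (a - 5)*(a + 2)^2*(a - 5)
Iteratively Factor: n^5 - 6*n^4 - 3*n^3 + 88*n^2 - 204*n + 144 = (n - 2)*(n^4 - 4*n^3 - 11*n^2 + 66*n - 72) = (n - 3)*(n - 2)*(n^3 - n^2 - 14*n + 24) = (n - 3)*(n - 2)*(n + 4)*(n^2 - 5*n + 6) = (n - 3)*(n - 2)^2*(n + 4)*(n - 3)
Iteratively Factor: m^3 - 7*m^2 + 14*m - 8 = (m - 1)*(m^2 - 6*m + 8) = (m - 4)*(m - 1)*(m - 2)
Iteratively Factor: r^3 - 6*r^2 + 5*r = (r - 5)*(r^2 - r) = r*(r - 5)*(r - 1)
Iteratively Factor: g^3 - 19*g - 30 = (g - 5)*(g^2 + 5*g + 6) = (g - 5)*(g + 2)*(g + 3)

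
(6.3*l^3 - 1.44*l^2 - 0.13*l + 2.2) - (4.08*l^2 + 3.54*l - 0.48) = 6.3*l^3 - 5.52*l^2 - 3.67*l + 2.68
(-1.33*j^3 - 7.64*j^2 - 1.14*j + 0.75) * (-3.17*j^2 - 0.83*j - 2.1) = 4.2161*j^5 + 25.3227*j^4 + 12.748*j^3 + 14.6127*j^2 + 1.7715*j - 1.575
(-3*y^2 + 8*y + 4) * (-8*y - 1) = 24*y^3 - 61*y^2 - 40*y - 4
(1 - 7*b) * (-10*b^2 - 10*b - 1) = 70*b^3 + 60*b^2 - 3*b - 1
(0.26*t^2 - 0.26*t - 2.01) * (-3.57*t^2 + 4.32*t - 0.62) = -0.9282*t^4 + 2.0514*t^3 + 5.8913*t^2 - 8.522*t + 1.2462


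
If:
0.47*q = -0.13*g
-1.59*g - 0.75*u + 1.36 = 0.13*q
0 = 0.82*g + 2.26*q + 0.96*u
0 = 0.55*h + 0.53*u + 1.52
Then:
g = 0.97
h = -2.57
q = -0.27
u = -0.20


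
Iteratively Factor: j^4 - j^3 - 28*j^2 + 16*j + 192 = (j + 4)*(j^3 - 5*j^2 - 8*j + 48) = (j - 4)*(j + 4)*(j^2 - j - 12) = (j - 4)*(j + 3)*(j + 4)*(j - 4)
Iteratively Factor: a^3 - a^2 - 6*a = (a + 2)*(a^2 - 3*a) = (a - 3)*(a + 2)*(a)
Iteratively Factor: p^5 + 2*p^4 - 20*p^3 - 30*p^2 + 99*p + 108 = (p + 3)*(p^4 - p^3 - 17*p^2 + 21*p + 36) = (p - 3)*(p + 3)*(p^3 + 2*p^2 - 11*p - 12) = (p - 3)*(p + 3)*(p + 4)*(p^2 - 2*p - 3) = (p - 3)^2*(p + 3)*(p + 4)*(p + 1)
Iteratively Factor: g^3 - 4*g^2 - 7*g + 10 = (g + 2)*(g^2 - 6*g + 5) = (g - 1)*(g + 2)*(g - 5)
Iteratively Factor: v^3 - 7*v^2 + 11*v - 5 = (v - 1)*(v^2 - 6*v + 5) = (v - 1)^2*(v - 5)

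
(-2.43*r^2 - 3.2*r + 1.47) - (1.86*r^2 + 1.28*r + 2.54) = -4.29*r^2 - 4.48*r - 1.07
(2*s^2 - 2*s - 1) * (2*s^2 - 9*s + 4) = 4*s^4 - 22*s^3 + 24*s^2 + s - 4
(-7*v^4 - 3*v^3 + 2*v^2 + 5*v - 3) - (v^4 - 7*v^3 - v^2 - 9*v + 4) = -8*v^4 + 4*v^3 + 3*v^2 + 14*v - 7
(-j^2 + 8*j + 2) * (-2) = 2*j^2 - 16*j - 4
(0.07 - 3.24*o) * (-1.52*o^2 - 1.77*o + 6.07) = 4.9248*o^3 + 5.6284*o^2 - 19.7907*o + 0.4249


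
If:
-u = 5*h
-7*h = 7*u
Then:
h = 0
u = 0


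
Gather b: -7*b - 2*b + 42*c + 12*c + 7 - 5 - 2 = -9*b + 54*c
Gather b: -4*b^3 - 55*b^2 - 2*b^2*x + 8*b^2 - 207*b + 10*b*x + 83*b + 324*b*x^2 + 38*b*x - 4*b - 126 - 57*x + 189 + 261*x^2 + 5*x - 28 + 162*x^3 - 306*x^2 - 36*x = -4*b^3 + b^2*(-2*x - 47) + b*(324*x^2 + 48*x - 128) + 162*x^3 - 45*x^2 - 88*x + 35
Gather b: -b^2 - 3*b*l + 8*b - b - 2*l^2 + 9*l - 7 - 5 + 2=-b^2 + b*(7 - 3*l) - 2*l^2 + 9*l - 10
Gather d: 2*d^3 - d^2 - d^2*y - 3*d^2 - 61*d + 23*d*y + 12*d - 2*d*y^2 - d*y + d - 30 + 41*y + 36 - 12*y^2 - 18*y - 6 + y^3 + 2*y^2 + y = 2*d^3 + d^2*(-y - 4) + d*(-2*y^2 + 22*y - 48) + y^3 - 10*y^2 + 24*y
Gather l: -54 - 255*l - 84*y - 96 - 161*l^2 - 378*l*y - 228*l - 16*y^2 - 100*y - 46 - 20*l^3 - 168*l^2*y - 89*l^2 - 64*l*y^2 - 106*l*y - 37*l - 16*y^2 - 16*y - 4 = -20*l^3 + l^2*(-168*y - 250) + l*(-64*y^2 - 484*y - 520) - 32*y^2 - 200*y - 200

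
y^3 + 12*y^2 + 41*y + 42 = (y + 2)*(y + 3)*(y + 7)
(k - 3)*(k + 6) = k^2 + 3*k - 18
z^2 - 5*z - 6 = (z - 6)*(z + 1)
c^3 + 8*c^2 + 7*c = c*(c + 1)*(c + 7)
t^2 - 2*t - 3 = (t - 3)*(t + 1)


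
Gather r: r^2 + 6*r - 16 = r^2 + 6*r - 16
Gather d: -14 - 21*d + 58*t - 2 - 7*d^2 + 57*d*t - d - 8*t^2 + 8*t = -7*d^2 + d*(57*t - 22) - 8*t^2 + 66*t - 16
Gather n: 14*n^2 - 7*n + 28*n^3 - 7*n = 28*n^3 + 14*n^2 - 14*n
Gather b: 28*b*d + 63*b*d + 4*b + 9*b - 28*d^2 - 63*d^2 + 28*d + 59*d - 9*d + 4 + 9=b*(91*d + 13) - 91*d^2 + 78*d + 13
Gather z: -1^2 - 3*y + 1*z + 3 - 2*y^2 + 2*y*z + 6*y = -2*y^2 + 3*y + z*(2*y + 1) + 2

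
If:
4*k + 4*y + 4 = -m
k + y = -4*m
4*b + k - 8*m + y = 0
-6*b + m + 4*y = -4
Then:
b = 4/5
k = -6/5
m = 4/15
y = 2/15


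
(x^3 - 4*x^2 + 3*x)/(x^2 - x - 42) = x*(-x^2 + 4*x - 3)/(-x^2 + x + 42)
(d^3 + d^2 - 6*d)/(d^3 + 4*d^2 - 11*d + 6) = d*(d^2 + d - 6)/(d^3 + 4*d^2 - 11*d + 6)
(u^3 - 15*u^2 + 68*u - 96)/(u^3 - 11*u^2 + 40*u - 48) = (u - 8)/(u - 4)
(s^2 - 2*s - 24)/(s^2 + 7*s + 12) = (s - 6)/(s + 3)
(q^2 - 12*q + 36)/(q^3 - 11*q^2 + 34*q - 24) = (q - 6)/(q^2 - 5*q + 4)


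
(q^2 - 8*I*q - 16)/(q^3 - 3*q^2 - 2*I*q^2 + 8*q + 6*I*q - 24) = (q - 4*I)/(q^2 + q*(-3 + 2*I) - 6*I)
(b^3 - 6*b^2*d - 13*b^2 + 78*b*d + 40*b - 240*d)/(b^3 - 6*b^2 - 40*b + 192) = (b^2 - 6*b*d - 5*b + 30*d)/(b^2 + 2*b - 24)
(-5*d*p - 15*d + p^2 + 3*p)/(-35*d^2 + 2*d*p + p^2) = (p + 3)/(7*d + p)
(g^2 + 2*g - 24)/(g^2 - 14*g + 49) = (g^2 + 2*g - 24)/(g^2 - 14*g + 49)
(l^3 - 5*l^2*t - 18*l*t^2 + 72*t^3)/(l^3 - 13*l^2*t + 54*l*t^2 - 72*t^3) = (-l - 4*t)/(-l + 4*t)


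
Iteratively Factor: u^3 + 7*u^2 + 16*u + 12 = (u + 3)*(u^2 + 4*u + 4) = (u + 2)*(u + 3)*(u + 2)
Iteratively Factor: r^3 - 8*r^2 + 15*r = (r)*(r^2 - 8*r + 15) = r*(r - 5)*(r - 3)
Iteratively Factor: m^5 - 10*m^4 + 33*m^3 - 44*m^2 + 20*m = (m)*(m^4 - 10*m^3 + 33*m^2 - 44*m + 20) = m*(m - 2)*(m^3 - 8*m^2 + 17*m - 10) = m*(m - 5)*(m - 2)*(m^2 - 3*m + 2) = m*(m - 5)*(m - 2)*(m - 1)*(m - 2)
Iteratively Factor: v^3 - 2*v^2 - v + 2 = (v - 1)*(v^2 - v - 2) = (v - 2)*(v - 1)*(v + 1)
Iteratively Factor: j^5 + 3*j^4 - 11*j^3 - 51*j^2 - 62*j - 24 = (j + 1)*(j^4 + 2*j^3 - 13*j^2 - 38*j - 24) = (j + 1)*(j + 3)*(j^3 - j^2 - 10*j - 8) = (j + 1)*(j + 2)*(j + 3)*(j^2 - 3*j - 4) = (j - 4)*(j + 1)*(j + 2)*(j + 3)*(j + 1)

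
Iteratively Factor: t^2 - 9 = (t + 3)*(t - 3)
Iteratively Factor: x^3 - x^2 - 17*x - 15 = (x - 5)*(x^2 + 4*x + 3) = (x - 5)*(x + 3)*(x + 1)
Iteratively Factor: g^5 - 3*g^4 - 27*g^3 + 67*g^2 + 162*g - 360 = (g - 5)*(g^4 + 2*g^3 - 17*g^2 - 18*g + 72) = (g - 5)*(g + 4)*(g^3 - 2*g^2 - 9*g + 18) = (g - 5)*(g - 3)*(g + 4)*(g^2 + g - 6) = (g - 5)*(g - 3)*(g - 2)*(g + 4)*(g + 3)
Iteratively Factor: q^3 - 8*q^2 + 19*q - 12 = (q - 4)*(q^2 - 4*q + 3) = (q - 4)*(q - 1)*(q - 3)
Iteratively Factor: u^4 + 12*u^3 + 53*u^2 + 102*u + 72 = (u + 3)*(u^3 + 9*u^2 + 26*u + 24) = (u + 3)^2*(u^2 + 6*u + 8) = (u + 3)^2*(u + 4)*(u + 2)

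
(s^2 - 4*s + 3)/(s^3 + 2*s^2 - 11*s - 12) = (s - 1)/(s^2 + 5*s + 4)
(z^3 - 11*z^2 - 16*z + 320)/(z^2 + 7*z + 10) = (z^2 - 16*z + 64)/(z + 2)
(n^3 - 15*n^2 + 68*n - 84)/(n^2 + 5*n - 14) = (n^2 - 13*n + 42)/(n + 7)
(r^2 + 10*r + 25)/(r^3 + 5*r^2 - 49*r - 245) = (r + 5)/(r^2 - 49)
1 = 1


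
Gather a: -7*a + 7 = 7 - 7*a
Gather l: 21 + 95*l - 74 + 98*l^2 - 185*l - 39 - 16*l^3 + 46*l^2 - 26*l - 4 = -16*l^3 + 144*l^2 - 116*l - 96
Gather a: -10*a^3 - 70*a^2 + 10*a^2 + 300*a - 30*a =-10*a^3 - 60*a^2 + 270*a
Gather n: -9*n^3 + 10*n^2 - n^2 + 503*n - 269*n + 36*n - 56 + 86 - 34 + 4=-9*n^3 + 9*n^2 + 270*n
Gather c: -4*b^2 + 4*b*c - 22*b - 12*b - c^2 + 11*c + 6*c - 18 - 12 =-4*b^2 - 34*b - c^2 + c*(4*b + 17) - 30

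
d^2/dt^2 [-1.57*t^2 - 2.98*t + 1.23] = -3.14000000000000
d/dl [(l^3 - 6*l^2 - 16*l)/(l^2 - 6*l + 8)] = (l^4 - 12*l^3 + 76*l^2 - 96*l - 128)/(l^4 - 12*l^3 + 52*l^2 - 96*l + 64)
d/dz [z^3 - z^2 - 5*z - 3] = 3*z^2 - 2*z - 5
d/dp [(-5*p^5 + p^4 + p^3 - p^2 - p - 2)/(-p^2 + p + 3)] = (15*p^6 - 22*p^5 - 73*p^4 + 14*p^3 + 7*p^2 - 10*p - 1)/(p^4 - 2*p^3 - 5*p^2 + 6*p + 9)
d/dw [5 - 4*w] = -4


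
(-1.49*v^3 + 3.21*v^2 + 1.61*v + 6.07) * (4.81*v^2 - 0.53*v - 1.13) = -7.1669*v^5 + 16.2298*v^4 + 7.7265*v^3 + 24.7161*v^2 - 5.0364*v - 6.8591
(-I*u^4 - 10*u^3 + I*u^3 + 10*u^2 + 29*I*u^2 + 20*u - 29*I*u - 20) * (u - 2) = -I*u^5 - 10*u^4 + 3*I*u^4 + 30*u^3 + 27*I*u^3 - 87*I*u^2 - 60*u + 58*I*u + 40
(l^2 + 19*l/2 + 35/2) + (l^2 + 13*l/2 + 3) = 2*l^2 + 16*l + 41/2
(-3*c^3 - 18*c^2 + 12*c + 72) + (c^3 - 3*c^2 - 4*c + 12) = -2*c^3 - 21*c^2 + 8*c + 84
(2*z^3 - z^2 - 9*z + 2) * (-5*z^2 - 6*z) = -10*z^5 - 7*z^4 + 51*z^3 + 44*z^2 - 12*z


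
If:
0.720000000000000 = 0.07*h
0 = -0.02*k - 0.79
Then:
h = 10.29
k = -39.50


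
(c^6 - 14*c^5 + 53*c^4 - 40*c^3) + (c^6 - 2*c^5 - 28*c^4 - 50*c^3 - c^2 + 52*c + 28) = 2*c^6 - 16*c^5 + 25*c^4 - 90*c^3 - c^2 + 52*c + 28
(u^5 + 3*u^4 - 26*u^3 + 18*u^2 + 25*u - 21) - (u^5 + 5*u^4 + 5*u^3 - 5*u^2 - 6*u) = -2*u^4 - 31*u^3 + 23*u^2 + 31*u - 21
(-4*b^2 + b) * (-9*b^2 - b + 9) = 36*b^4 - 5*b^3 - 37*b^2 + 9*b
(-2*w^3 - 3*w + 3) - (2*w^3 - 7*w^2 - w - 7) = -4*w^3 + 7*w^2 - 2*w + 10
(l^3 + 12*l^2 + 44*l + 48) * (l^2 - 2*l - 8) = l^5 + 10*l^4 + 12*l^3 - 136*l^2 - 448*l - 384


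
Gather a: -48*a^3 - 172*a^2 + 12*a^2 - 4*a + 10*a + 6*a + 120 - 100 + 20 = -48*a^3 - 160*a^2 + 12*a + 40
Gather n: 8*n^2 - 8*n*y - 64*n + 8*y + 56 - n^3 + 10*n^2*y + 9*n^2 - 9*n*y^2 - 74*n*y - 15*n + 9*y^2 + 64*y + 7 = -n^3 + n^2*(10*y + 17) + n*(-9*y^2 - 82*y - 79) + 9*y^2 + 72*y + 63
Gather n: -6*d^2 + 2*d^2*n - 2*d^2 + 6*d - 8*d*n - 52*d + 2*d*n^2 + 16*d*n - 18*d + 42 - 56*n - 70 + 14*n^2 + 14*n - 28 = -8*d^2 - 64*d + n^2*(2*d + 14) + n*(2*d^2 + 8*d - 42) - 56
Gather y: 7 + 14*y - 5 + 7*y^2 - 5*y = 7*y^2 + 9*y + 2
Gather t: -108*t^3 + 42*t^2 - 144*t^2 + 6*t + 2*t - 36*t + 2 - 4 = -108*t^3 - 102*t^2 - 28*t - 2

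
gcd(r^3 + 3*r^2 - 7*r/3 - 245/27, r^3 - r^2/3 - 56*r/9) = r + 7/3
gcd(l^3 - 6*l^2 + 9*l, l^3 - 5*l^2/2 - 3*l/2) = l^2 - 3*l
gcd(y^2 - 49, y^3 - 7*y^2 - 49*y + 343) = y^2 - 49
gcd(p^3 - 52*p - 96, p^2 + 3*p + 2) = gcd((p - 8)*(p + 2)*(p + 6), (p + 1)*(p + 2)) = p + 2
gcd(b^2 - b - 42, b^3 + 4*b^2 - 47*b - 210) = b^2 - b - 42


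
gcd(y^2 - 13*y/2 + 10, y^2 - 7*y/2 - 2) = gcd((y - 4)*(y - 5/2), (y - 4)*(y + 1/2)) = y - 4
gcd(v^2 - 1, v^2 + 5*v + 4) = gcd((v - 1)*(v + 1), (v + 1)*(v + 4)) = v + 1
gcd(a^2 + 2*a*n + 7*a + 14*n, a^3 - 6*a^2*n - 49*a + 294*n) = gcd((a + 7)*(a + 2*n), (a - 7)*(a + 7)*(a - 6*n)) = a + 7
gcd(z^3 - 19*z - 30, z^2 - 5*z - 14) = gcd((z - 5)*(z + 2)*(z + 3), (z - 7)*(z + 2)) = z + 2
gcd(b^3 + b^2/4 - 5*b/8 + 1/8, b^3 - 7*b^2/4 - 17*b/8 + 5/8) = b^2 + 3*b/4 - 1/4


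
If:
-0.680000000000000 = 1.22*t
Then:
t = -0.56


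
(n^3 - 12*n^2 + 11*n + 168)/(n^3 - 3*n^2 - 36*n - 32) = (n^2 - 4*n - 21)/(n^2 + 5*n + 4)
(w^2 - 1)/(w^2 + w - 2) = (w + 1)/(w + 2)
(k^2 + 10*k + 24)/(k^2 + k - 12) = (k + 6)/(k - 3)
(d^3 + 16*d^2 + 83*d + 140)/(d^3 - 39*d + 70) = (d^2 + 9*d + 20)/(d^2 - 7*d + 10)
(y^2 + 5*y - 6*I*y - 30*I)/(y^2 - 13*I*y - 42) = (y + 5)/(y - 7*I)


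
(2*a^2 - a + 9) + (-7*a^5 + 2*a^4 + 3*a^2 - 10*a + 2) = -7*a^5 + 2*a^4 + 5*a^2 - 11*a + 11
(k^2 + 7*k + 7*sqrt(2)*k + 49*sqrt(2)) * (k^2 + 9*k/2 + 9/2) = k^4 + 7*sqrt(2)*k^3 + 23*k^3/2 + 36*k^2 + 161*sqrt(2)*k^2/2 + 63*k/2 + 252*sqrt(2)*k + 441*sqrt(2)/2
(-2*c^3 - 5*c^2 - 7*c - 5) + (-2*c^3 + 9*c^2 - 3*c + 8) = -4*c^3 + 4*c^2 - 10*c + 3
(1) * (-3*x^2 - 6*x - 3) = -3*x^2 - 6*x - 3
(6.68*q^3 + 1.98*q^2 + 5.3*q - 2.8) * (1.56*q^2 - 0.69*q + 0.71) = 10.4208*q^5 - 1.5204*q^4 + 11.6446*q^3 - 6.6192*q^2 + 5.695*q - 1.988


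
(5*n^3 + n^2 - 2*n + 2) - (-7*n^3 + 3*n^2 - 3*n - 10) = 12*n^3 - 2*n^2 + n + 12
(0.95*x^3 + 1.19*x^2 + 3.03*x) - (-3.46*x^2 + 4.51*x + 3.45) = 0.95*x^3 + 4.65*x^2 - 1.48*x - 3.45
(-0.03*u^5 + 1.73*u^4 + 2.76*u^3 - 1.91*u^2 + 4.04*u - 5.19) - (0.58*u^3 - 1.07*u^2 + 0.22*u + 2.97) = -0.03*u^5 + 1.73*u^4 + 2.18*u^3 - 0.84*u^2 + 3.82*u - 8.16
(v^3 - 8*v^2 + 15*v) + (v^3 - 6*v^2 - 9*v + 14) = 2*v^3 - 14*v^2 + 6*v + 14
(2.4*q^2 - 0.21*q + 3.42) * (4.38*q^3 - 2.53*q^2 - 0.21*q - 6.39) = 10.512*q^5 - 6.9918*q^4 + 15.0069*q^3 - 23.9445*q^2 + 0.6237*q - 21.8538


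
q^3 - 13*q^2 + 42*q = q*(q - 7)*(q - 6)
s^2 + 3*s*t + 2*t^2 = (s + t)*(s + 2*t)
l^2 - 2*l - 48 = (l - 8)*(l + 6)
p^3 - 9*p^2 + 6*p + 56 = (p - 7)*(p - 4)*(p + 2)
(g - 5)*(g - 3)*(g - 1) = g^3 - 9*g^2 + 23*g - 15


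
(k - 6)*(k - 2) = k^2 - 8*k + 12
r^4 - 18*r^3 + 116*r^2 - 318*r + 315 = (r - 7)*(r - 5)*(r - 3)^2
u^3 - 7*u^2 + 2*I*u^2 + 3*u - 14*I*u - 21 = (u - 7)*(u - I)*(u + 3*I)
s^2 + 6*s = s*(s + 6)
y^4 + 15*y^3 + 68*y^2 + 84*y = y*(y + 2)*(y + 6)*(y + 7)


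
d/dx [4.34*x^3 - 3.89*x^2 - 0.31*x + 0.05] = 13.02*x^2 - 7.78*x - 0.31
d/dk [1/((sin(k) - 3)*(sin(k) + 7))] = -2*(sin(k) + 2)*cos(k)/((sin(k) - 3)^2*(sin(k) + 7)^2)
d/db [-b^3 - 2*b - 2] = -3*b^2 - 2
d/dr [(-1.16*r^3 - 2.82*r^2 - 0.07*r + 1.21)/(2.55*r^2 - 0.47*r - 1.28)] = (-2.958*r^4 + 1.0904*r^3 + 5.9583*r^2 + 1.0482*r + 0.6583)/(6.5025*r^4 - 2.397*r^3 - 6.3071*r^2 + 1.2032*r + 1.6384)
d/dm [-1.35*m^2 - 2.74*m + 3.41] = -2.7*m - 2.74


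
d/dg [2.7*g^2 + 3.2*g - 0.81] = 5.4*g + 3.2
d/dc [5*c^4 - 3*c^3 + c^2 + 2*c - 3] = 20*c^3 - 9*c^2 + 2*c + 2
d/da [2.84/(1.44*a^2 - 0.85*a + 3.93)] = (2.414 - 8.1792*a)/(1.44*a^2 - 0.85*a + 3.93)^2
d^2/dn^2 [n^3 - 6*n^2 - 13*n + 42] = 6*n - 12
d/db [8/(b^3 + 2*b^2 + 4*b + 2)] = 8*(-3*b^2 - 4*b - 4)/(b^3 + 2*b^2 + 4*b + 2)^2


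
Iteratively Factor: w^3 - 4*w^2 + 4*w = (w)*(w^2 - 4*w + 4) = w*(w - 2)*(w - 2)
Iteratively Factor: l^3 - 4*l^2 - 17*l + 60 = (l - 3)*(l^2 - l - 20) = (l - 5)*(l - 3)*(l + 4)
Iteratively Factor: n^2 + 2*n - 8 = (n + 4)*(n - 2)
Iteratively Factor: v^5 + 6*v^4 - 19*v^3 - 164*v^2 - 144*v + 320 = (v + 4)*(v^4 + 2*v^3 - 27*v^2 - 56*v + 80) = (v + 4)^2*(v^3 - 2*v^2 - 19*v + 20) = (v - 1)*(v + 4)^2*(v^2 - v - 20) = (v - 1)*(v + 4)^3*(v - 5)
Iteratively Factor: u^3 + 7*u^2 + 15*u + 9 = (u + 1)*(u^2 + 6*u + 9) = (u + 1)*(u + 3)*(u + 3)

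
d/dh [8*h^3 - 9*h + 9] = 24*h^2 - 9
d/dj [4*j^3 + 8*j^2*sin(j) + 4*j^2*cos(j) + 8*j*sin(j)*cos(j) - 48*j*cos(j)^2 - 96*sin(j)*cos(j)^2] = -4*j^2*sin(j) + 8*j^2*cos(j) + 12*j^2 + 16*j*sin(j) + 48*j*sin(2*j) + 8*j*cos(j) + 8*j*cos(2*j) + 4*sin(2*j) - 24*cos(j) - 24*cos(2*j) - 72*cos(3*j) - 24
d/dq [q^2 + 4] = 2*q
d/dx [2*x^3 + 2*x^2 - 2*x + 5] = 6*x^2 + 4*x - 2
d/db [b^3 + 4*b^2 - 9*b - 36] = 3*b^2 + 8*b - 9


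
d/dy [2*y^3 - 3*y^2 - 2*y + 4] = 6*y^2 - 6*y - 2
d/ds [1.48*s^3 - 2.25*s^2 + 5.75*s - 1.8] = 4.44*s^2 - 4.5*s + 5.75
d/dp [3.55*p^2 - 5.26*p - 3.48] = 7.1*p - 5.26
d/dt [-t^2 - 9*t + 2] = -2*t - 9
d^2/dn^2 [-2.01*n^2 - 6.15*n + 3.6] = -4.02000000000000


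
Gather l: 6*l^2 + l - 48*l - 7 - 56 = 6*l^2 - 47*l - 63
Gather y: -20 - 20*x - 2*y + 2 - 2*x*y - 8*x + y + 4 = -28*x + y*(-2*x - 1) - 14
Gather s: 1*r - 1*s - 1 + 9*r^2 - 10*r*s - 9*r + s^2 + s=9*r^2 - 10*r*s - 8*r + s^2 - 1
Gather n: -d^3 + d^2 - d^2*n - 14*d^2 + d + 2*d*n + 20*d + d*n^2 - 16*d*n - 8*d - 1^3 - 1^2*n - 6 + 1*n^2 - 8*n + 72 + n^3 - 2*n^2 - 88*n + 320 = -d^3 - 13*d^2 + 13*d + n^3 + n^2*(d - 1) + n*(-d^2 - 14*d - 97) + 385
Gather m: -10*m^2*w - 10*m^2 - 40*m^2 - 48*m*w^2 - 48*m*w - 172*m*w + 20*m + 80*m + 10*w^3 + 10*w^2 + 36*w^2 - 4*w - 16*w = m^2*(-10*w - 50) + m*(-48*w^2 - 220*w + 100) + 10*w^3 + 46*w^2 - 20*w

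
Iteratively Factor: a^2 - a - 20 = (a - 5)*(a + 4)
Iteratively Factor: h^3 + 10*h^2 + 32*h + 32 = (h + 2)*(h^2 + 8*h + 16) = (h + 2)*(h + 4)*(h + 4)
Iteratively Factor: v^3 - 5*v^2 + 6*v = (v - 2)*(v^2 - 3*v) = v*(v - 2)*(v - 3)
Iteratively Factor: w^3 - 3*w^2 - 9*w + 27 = (w + 3)*(w^2 - 6*w + 9) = (w - 3)*(w + 3)*(w - 3)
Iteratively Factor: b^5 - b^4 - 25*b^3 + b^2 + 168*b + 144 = (b - 4)*(b^4 + 3*b^3 - 13*b^2 - 51*b - 36) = (b - 4)^2*(b^3 + 7*b^2 + 15*b + 9) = (b - 4)^2*(b + 3)*(b^2 + 4*b + 3) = (b - 4)^2*(b + 1)*(b + 3)*(b + 3)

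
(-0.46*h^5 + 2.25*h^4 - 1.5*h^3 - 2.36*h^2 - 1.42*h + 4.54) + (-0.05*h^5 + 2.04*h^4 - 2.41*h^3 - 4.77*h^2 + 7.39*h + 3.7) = -0.51*h^5 + 4.29*h^4 - 3.91*h^3 - 7.13*h^2 + 5.97*h + 8.24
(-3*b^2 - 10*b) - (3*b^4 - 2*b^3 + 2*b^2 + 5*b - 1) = -3*b^4 + 2*b^3 - 5*b^2 - 15*b + 1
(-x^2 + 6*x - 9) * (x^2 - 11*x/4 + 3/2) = -x^4 + 35*x^3/4 - 27*x^2 + 135*x/4 - 27/2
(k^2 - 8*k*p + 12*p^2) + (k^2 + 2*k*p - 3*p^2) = 2*k^2 - 6*k*p + 9*p^2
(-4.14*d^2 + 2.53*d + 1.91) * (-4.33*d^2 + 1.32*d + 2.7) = 17.9262*d^4 - 16.4197*d^3 - 16.1087*d^2 + 9.3522*d + 5.157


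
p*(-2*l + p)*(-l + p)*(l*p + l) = 2*l^3*p^2 + 2*l^3*p - 3*l^2*p^3 - 3*l^2*p^2 + l*p^4 + l*p^3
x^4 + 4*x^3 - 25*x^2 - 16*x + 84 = (x - 3)*(x - 2)*(x + 2)*(x + 7)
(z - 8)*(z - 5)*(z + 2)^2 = z^4 - 9*z^3 - 8*z^2 + 108*z + 160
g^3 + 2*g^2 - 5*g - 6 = (g - 2)*(g + 1)*(g + 3)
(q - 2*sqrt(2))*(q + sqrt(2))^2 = q^3 - 6*q - 4*sqrt(2)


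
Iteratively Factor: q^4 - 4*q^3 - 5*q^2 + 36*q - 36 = (q - 3)*(q^3 - q^2 - 8*q + 12) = (q - 3)*(q - 2)*(q^2 + q - 6) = (q - 3)*(q - 2)^2*(q + 3)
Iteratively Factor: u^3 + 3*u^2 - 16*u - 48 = (u + 4)*(u^2 - u - 12) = (u + 3)*(u + 4)*(u - 4)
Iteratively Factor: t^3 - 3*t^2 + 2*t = (t)*(t^2 - 3*t + 2) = t*(t - 1)*(t - 2)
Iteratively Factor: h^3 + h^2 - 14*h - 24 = (h + 2)*(h^2 - h - 12) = (h + 2)*(h + 3)*(h - 4)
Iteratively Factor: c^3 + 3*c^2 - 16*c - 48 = (c + 3)*(c^2 - 16) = (c - 4)*(c + 3)*(c + 4)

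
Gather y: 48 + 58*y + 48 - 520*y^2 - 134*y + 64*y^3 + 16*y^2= 64*y^3 - 504*y^2 - 76*y + 96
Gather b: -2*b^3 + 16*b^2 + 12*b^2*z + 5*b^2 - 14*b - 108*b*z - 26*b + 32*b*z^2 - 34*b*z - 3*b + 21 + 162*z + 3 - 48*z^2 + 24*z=-2*b^3 + b^2*(12*z + 21) + b*(32*z^2 - 142*z - 43) - 48*z^2 + 186*z + 24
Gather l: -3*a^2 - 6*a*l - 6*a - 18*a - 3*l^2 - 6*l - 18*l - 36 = -3*a^2 - 24*a - 3*l^2 + l*(-6*a - 24) - 36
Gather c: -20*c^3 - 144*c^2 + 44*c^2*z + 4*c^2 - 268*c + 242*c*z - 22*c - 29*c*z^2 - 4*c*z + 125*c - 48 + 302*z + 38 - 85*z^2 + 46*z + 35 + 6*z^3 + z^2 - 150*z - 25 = -20*c^3 + c^2*(44*z - 140) + c*(-29*z^2 + 238*z - 165) + 6*z^3 - 84*z^2 + 198*z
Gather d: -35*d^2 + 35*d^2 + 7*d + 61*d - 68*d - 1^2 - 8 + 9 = 0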